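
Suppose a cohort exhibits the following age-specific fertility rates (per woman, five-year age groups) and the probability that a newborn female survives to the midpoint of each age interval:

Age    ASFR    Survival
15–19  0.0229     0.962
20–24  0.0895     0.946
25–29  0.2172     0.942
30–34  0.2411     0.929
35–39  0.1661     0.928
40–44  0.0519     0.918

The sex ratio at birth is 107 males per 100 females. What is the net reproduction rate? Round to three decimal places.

1.780

Proportion female at birth = 100 / (100 + 107) = 0.48309.
Weighting each age-specific rate by interval width and survival:
  15–19: 5 × 0.0229 × 0.962 = 0.11015
  20–24: 5 × 0.0895 × 0.946 = 0.42334
  25–29: 5 × 0.2172 × 0.942 = 1.02301
  30–34: 5 × 0.2411 × 0.929 = 1.11991
  35–39: 5 × 0.1661 × 0.928 = 0.77070
  40–44: 5 × 0.0519 × 0.918 = 0.23822
Sum = 3.68533
NRR = 0.48309 × 3.68533 = 1.78035
With NRR above 1 the population is above replacement fertility.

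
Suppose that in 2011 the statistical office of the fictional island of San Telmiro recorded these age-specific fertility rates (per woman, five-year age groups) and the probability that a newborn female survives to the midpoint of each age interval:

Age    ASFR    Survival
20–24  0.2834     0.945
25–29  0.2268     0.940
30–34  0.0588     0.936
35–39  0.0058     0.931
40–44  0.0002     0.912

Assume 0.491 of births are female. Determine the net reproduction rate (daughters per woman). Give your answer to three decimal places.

Proportion female at birth = 0.491.
Each age group contributes 5 × ASFR × survival:
  20–24: 5 × 0.2834 × 0.945 = 1.33907
  25–29: 5 × 0.2268 × 0.940 = 1.06596
  30–34: 5 × 0.0588 × 0.936 = 0.27518
  35–39: 5 × 0.0058 × 0.931 = 0.02700
  40–44: 5 × 0.0002 × 0.912 = 0.00091
Sum = 2.70812
NRR = 0.491 × 2.70812 = 1.32969
An NRR exceeding 1 indicates intrinsic growth under these rates.

1.330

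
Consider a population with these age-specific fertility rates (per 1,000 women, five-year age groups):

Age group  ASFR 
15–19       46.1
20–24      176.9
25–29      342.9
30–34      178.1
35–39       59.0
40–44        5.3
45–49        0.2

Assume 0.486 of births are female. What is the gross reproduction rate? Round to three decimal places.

1.965

Proportion female at birth = 0.486.
Sum of ASFRs = 46.1 + 176.9 + 342.9 + 178.1 + 59.0 + 5.3 + 0.2 = 808.5
TFR = 5 × 808.5 / 1000 = 4.0425
GRR = 0.486 × 4.0425 = 1.96466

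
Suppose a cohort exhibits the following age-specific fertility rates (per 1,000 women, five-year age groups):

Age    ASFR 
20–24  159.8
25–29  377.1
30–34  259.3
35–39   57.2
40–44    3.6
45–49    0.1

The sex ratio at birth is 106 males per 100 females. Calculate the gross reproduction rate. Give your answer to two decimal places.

2.08

Proportion female at birth = 100 / (100 + 106) = 0.48544.
Sum of ASFRs = 159.8 + 377.1 + 259.3 + 57.2 + 3.6 + 0.1 = 857.1
TFR = 5 × 857.1 / 1000 = 4.2855
GRR = 0.48544 × 4.2855 = 2.08035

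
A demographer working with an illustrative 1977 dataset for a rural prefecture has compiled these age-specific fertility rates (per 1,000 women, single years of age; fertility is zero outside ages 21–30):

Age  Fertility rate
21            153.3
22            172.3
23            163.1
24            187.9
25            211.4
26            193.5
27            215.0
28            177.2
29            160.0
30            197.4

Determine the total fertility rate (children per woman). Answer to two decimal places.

Sum of ASFRs = 153.3 + 172.3 + 163.1 + 187.9 + 211.4 + 193.5 + 215.0 + 177.2 + 160.0 + 197.4 = 1831.1
TFR = 1831.1 / 1000 = 1.8311

1.83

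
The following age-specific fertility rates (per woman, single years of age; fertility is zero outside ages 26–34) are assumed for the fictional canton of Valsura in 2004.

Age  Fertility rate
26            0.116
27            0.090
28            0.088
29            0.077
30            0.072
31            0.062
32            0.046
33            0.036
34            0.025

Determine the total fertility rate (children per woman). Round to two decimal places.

Sum of ASFRs = 0.116 + 0.090 + 0.088 + 0.077 + 0.072 + 0.062 + 0.046 + 0.036 + 0.025 = 0.612
TFR = 0.612

0.61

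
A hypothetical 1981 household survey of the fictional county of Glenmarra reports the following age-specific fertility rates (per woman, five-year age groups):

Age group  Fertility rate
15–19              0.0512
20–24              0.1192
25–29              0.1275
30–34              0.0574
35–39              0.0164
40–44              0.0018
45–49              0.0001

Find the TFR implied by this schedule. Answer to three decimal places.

1.868

Sum of ASFRs = 0.0512 + 0.1192 + 0.1275 + 0.0574 + 0.0164 + 0.0018 + 0.0001 = 0.3736
TFR = 5 × 0.3736 = 1.868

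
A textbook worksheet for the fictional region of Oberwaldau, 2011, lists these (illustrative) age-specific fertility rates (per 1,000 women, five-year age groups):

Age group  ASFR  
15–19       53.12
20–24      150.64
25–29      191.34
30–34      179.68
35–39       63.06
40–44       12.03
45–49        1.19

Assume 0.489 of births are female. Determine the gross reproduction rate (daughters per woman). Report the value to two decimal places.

Proportion female at birth = 0.489.
Sum of ASFRs = 53.12 + 150.64 + 191.34 + 179.68 + 63.06 + 12.03 + 1.19 = 651.06
TFR = 5 × 651.06 / 1000 = 3.2553
GRR = 0.489 × 3.2553 = 1.59184

1.59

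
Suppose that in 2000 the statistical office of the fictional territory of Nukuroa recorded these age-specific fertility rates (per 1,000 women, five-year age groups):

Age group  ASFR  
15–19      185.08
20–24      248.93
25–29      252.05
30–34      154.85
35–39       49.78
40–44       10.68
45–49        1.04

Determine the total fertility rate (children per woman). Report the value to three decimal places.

Sum of ASFRs = 185.08 + 248.93 + 252.05 + 154.85 + 49.78 + 10.68 + 1.04 = 902.41
TFR = 5 × 902.41 / 1000 = 4.51205

4.512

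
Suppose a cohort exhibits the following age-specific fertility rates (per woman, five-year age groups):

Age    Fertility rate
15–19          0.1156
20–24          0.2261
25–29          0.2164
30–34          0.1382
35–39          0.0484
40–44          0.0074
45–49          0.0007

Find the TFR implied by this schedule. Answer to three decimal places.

3.764

Sum of ASFRs = 0.1156 + 0.2261 + 0.2164 + 0.1382 + 0.0484 + 0.0074 + 0.0007 = 0.7528
TFR = 5 × 0.7528 = 3.764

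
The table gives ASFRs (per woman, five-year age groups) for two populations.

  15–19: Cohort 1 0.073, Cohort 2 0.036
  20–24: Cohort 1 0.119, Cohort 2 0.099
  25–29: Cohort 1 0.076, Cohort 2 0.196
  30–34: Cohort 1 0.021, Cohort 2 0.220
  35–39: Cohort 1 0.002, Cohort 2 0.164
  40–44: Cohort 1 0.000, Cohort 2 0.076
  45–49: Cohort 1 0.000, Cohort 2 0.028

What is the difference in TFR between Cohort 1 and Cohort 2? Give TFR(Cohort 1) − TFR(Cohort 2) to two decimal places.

-2.64

Cohort 1:
  Sum of ASFRs = 0.073 + 0.119 + 0.076 + 0.021 + 0.002 + 0.000 + 0.000 = 0.291
  TFR = 5 × 0.291 = 1.455
Cohort 2:
  Sum of ASFRs = 0.036 + 0.099 + 0.196 + 0.220 + 0.164 + 0.076 + 0.028 = 0.819
  TFR = 5 × 0.819 = 4.095
Difference = 1.455 − 4.095 = -2.64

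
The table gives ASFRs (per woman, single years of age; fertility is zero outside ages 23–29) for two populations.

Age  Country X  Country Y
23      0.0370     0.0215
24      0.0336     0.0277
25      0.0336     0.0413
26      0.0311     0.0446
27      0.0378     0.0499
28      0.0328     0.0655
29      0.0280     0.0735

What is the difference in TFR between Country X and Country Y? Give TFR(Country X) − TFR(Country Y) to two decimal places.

-0.09

Country X:
  Sum of ASFRs = 0.0370 + 0.0336 + 0.0336 + 0.0311 + 0.0378 + 0.0328 + 0.0280 = 0.2339
  TFR = 0.2339
Country Y:
  Sum of ASFRs = 0.0215 + 0.0277 + 0.0413 + 0.0446 + 0.0499 + 0.0655 + 0.0735 = 0.3240
  TFR = 0.324
Difference = 0.2339 − 0.324 = -0.0901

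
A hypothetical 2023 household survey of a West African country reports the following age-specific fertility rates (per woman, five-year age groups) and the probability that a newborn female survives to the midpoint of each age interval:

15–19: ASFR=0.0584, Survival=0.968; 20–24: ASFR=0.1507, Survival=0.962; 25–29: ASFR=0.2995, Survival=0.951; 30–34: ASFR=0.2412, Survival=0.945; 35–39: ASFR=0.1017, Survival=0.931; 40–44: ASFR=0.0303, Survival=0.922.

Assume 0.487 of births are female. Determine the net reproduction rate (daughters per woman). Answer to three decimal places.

Proportion female at birth = 0.487.
Each age group contributes 5 × ASFR × survival:
  15–19: 5 × 0.0584 × 0.968 = 0.28266
  20–24: 5 × 0.1507 × 0.962 = 0.72487
  25–29: 5 × 0.2995 × 0.951 = 1.42412
  30–34: 5 × 0.2412 × 0.945 = 1.13967
  35–39: 5 × 0.1017 × 0.931 = 0.47341
  40–44: 5 × 0.0303 × 0.922 = 0.13968
Sum = 4.18441
NRR = 0.487 × 4.18441 = 2.03781
With NRR above 1 the population is above replacement fertility.

2.038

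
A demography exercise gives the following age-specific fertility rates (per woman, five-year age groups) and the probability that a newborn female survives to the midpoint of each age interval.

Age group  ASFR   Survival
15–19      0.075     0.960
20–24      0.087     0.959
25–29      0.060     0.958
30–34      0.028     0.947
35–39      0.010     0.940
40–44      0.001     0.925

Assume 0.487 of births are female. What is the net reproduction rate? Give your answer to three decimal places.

Proportion female at birth = 0.487.
Weighting each age-specific rate by interval width and survival:
  15–19: 5 × 0.075 × 0.960 = 0.36000
  20–24: 5 × 0.087 × 0.959 = 0.41717
  25–29: 5 × 0.060 × 0.958 = 0.28740
  30–34: 5 × 0.028 × 0.947 = 0.13258
  35–39: 5 × 0.010 × 0.940 = 0.04700
  40–44: 5 × 0.001 × 0.925 = 0.00463
Sum = 1.24878
NRR = 0.487 × 1.24878 = 0.60816
NRR < 1, so the cohort does not fully replace itself.

0.608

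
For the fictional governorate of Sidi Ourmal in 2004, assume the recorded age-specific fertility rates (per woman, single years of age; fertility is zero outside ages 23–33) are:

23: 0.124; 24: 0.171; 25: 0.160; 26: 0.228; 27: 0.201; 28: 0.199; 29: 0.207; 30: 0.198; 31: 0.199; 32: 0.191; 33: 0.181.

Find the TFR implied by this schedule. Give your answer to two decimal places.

Sum of ASFRs = 0.124 + 0.171 + 0.160 + 0.228 + 0.201 + 0.199 + 0.207 + 0.198 + 0.199 + 0.191 + 0.181 = 2.059
TFR = 2.059

2.06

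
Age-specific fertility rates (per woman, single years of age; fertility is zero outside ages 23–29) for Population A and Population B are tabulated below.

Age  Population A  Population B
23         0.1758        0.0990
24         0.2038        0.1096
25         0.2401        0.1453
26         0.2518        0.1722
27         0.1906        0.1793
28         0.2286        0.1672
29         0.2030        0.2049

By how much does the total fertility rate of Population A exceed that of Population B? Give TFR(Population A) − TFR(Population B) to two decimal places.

0.42

Population A:
  Sum of ASFRs = 0.1758 + 0.2038 + 0.2401 + 0.2518 + 0.1906 + 0.2286 + 0.2030 = 1.4937
  TFR = 1.4937
Population B:
  Sum of ASFRs = 0.0990 + 0.1096 + 0.1453 + 0.1722 + 0.1793 + 0.1672 + 0.2049 = 1.0775
  TFR = 1.0775
Difference = 1.4937 − 1.0775 = 0.4162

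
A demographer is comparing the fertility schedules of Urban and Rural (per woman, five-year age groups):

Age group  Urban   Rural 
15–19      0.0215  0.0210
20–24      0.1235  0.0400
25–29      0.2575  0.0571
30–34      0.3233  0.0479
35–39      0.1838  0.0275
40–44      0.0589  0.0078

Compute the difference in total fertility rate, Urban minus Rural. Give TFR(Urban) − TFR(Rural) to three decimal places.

Urban:
  Sum of ASFRs = 0.0215 + 0.1235 + 0.2575 + 0.3233 + 0.1838 + 0.0589 = 0.9685
  TFR = 5 × 0.9685 = 4.8425
Rural:
  Sum of ASFRs = 0.0210 + 0.0400 + 0.0571 + 0.0479 + 0.0275 + 0.0078 = 0.2013
  TFR = 5 × 0.2013 = 1.0065
Difference = 4.8425 − 1.0065 = 3.836

3.836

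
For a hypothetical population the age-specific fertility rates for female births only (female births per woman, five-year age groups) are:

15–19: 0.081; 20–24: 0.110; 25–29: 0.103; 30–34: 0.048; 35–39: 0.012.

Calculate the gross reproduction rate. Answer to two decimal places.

Sum of female ASFRs = 0.081 + 0.110 + 0.103 + 0.048 + 0.012 = 0.354
GRR = 5 × 0.354 = 1.77

1.77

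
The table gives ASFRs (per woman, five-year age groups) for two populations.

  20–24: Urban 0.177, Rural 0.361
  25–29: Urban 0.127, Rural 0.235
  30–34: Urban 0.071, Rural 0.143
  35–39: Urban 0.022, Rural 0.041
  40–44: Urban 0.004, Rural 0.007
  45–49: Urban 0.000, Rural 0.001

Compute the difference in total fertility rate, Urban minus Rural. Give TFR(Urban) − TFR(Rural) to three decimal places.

Urban:
  Sum of ASFRs = 0.177 + 0.127 + 0.071 + 0.022 + 0.004 + 0.000 = 0.401
  TFR = 5 × 0.401 = 2.005
Rural:
  Sum of ASFRs = 0.361 + 0.235 + 0.143 + 0.041 + 0.007 + 0.001 = 0.788
  TFR = 5 × 0.788 = 3.94
Difference = 2.005 − 3.94 = -1.935

-1.935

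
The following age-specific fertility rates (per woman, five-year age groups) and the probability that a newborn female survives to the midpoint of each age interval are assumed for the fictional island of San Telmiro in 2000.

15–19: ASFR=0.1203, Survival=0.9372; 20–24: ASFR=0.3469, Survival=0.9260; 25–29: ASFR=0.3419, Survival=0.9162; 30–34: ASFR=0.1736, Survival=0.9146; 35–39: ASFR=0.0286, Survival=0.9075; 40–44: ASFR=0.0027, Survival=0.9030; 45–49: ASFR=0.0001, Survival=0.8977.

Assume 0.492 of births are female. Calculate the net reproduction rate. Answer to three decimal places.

2.299

Proportion female at birth = 0.492.
Survival-weighted fertility by age (5·fₓ·Sₓ):
  15–19: 5 × 0.1203 × 0.9372 = 0.56373
  20–24: 5 × 0.3469 × 0.9260 = 1.60615
  25–29: 5 × 0.3419 × 0.9162 = 1.56624
  30–34: 5 × 0.1736 × 0.9146 = 0.79387
  35–39: 5 × 0.0286 × 0.9075 = 0.12977
  40–44: 5 × 0.0027 × 0.9030 = 0.01219
  45–49: 5 × 0.0001 × 0.8977 = 0.00045
Sum = 4.67240
NRR = 0.492 × 4.67240 = 2.29882
With NRR above 1 the population is above replacement fertility.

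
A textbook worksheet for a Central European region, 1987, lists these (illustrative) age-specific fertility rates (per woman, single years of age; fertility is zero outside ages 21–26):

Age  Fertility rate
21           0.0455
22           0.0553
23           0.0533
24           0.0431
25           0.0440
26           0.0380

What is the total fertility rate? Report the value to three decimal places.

0.279

Sum of ASFRs = 0.0455 + 0.0553 + 0.0533 + 0.0431 + 0.0440 + 0.0380 = 0.2792
TFR = 0.2792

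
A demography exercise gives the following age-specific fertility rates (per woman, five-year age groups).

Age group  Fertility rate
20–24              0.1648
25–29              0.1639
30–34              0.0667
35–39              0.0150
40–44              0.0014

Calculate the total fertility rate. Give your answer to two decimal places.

2.06

Sum of ASFRs = 0.1648 + 0.1639 + 0.0667 + 0.0150 + 0.0014 = 0.4118
TFR = 5 × 0.4118 = 2.059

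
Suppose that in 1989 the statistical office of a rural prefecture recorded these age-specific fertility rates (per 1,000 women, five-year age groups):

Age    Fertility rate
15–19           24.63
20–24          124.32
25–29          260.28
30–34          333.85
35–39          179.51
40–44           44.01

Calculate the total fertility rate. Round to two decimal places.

Sum of ASFRs = 24.63 + 124.32 + 260.28 + 333.85 + 179.51 + 44.01 = 966.60
TFR = 5 × 966.60 / 1000 = 4.833

4.83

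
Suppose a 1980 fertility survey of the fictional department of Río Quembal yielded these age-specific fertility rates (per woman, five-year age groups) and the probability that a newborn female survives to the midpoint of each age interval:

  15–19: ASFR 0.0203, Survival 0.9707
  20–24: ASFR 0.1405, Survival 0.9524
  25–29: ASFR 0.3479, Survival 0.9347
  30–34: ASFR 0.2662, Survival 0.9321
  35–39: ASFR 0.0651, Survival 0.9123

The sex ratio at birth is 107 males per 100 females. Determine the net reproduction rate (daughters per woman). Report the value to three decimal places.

1.899

Proportion female at birth = 100 / (100 + 107) = 0.48309.
Each age group contributes 5 × ASFR × survival:
  15–19: 5 × 0.0203 × 0.9707 = 0.09853
  20–24: 5 × 0.1405 × 0.9524 = 0.66906
  25–29: 5 × 0.3479 × 0.9347 = 1.62591
  30–34: 5 × 0.2662 × 0.9321 = 1.24063
  35–39: 5 × 0.0651 × 0.9123 = 0.29695
Sum = 3.93108
NRR = 0.48309 × 3.93108 = 1.89907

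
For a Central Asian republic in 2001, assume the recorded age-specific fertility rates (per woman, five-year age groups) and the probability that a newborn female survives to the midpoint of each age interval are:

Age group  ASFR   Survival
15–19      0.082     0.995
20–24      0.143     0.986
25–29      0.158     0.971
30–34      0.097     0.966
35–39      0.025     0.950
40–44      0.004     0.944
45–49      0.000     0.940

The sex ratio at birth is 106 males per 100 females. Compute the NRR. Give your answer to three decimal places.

1.207

Proportion female at birth = 100 / (100 + 106) = 0.48544.
Each age group contributes 5 × ASFR × survival:
  15–19: 5 × 0.082 × 0.995 = 0.40795
  20–24: 5 × 0.143 × 0.986 = 0.70499
  25–29: 5 × 0.158 × 0.971 = 0.76709
  30–34: 5 × 0.097 × 0.966 = 0.46851
  35–39: 5 × 0.025 × 0.950 = 0.11875
  40–44: 5 × 0.004 × 0.944 = 0.01888
  45–49: 5 × 0.000 × 0.940 = 0.00000
Sum = 2.48617
NRR = 0.48544 × 2.48617 = 1.20689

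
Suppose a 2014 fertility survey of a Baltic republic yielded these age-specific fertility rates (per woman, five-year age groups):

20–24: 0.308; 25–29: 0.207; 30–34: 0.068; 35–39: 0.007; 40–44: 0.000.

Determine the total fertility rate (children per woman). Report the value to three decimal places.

Sum of ASFRs = 0.308 + 0.207 + 0.068 + 0.007 + 0.000 = 0.590
TFR = 5 × 0.590 = 2.95

2.950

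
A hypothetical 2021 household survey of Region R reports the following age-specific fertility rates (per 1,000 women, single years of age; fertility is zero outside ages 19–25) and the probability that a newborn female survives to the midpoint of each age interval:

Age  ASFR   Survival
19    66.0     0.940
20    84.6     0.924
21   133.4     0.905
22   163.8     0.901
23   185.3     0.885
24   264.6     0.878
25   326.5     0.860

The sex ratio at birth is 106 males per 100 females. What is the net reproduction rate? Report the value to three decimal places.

Proportion female at birth = 100 / (100 + 106) = 0.48544.
Each age group contributes 1 × ASFR × survival:
  19: 1 × 66.0/1000 × 0.940 = 0.06204
  20: 1 × 84.6/1000 × 0.924 = 0.07817
  21: 1 × 133.4/1000 × 0.905 = 0.12073
  22: 1 × 163.8/1000 × 0.901 = 0.14758
  23: 1 × 185.3/1000 × 0.885 = 0.16399
  24: 1 × 264.6/1000 × 0.878 = 0.23232
  25: 1 × 326.5/1000 × 0.860 = 0.28079
Sum = 1.08562
NRR = 0.48544 × 1.08562 = 0.52700
NRR < 1, so the cohort does not fully replace itself.

0.527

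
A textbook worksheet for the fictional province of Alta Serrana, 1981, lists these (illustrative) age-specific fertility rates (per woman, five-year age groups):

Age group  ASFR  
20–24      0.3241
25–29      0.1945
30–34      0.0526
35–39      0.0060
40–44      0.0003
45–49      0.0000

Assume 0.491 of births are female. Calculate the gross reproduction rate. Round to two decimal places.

1.42

Proportion female at birth = 0.491.
Sum of ASFRs = 0.3241 + 0.1945 + 0.0526 + 0.0060 + 0.0003 + 0.0000 = 0.5775
TFR = 5 × 0.5775 = 2.8875
GRR = 0.491 × 2.8875 = 1.41776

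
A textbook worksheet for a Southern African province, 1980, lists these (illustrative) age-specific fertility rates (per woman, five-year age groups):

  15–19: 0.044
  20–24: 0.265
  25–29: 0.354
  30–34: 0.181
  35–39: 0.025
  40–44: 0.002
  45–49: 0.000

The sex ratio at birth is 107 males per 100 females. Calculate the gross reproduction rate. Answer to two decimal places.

2.10

Proportion female at birth = 100 / (100 + 107) = 0.48309.
Sum of ASFRs = 0.044 + 0.265 + 0.354 + 0.181 + 0.025 + 0.002 + 0.000 = 0.871
TFR = 5 × 0.871 = 4.355
GRR = 0.48309 × 4.355 = 2.10386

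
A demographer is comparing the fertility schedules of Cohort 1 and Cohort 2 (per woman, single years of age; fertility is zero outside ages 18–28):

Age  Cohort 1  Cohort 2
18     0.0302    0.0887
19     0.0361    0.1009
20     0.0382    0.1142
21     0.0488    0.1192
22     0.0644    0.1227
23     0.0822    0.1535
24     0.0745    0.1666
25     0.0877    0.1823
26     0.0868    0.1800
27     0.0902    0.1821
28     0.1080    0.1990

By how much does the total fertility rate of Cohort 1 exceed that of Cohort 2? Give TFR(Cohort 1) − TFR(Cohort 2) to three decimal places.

-0.862

Cohort 1:
  Sum of ASFRs = 0.0302 + 0.0361 + 0.0382 + 0.0488 + 0.0644 + 0.0822 + 0.0745 + 0.0877 + 0.0868 + 0.0902 + 0.1080 = 0.7471
  TFR = 0.7471
Cohort 2:
  Sum of ASFRs = 0.0887 + 0.1009 + 0.1142 + 0.1192 + 0.1227 + 0.1535 + 0.1666 + 0.1823 + 0.1800 + 0.1821 + 0.1990 = 1.6092
  TFR = 1.6092
Difference = 0.7471 − 1.6092 = -0.8621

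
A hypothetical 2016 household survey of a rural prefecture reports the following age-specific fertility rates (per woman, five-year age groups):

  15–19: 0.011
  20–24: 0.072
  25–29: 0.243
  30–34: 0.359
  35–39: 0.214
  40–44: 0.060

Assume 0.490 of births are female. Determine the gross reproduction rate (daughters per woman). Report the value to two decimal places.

2.35

Proportion female at birth = 0.490.
Sum of ASFRs = 0.011 + 0.072 + 0.243 + 0.359 + 0.214 + 0.060 = 0.959
TFR = 5 × 0.959 = 4.795
GRR = 0.490 × 4.795 = 2.34955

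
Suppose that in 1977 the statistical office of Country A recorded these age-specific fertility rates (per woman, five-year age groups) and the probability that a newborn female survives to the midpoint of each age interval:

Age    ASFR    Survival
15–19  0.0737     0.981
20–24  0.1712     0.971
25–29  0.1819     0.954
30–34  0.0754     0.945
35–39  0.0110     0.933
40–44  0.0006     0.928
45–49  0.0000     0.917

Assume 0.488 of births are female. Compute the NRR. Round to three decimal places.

Proportion female at birth = 0.488.
Per-age-group product (5 × ASFR × survival probability):
  15–19: 5 × 0.0737 × 0.981 = 0.36150
  20–24: 5 × 0.1712 × 0.971 = 0.83118
  25–29: 5 × 0.1819 × 0.954 = 0.86766
  30–34: 5 × 0.0754 × 0.945 = 0.35627
  35–39: 5 × 0.0110 × 0.933 = 0.05132
  40–44: 5 × 0.0006 × 0.928 = 0.00278
  45–49: 5 × 0.0000 × 0.917 = 0.00000
Sum = 2.47071
NRR = 0.488 × 2.47071 = 1.20571
With NRR above 1 the population is above replacement fertility.

1.206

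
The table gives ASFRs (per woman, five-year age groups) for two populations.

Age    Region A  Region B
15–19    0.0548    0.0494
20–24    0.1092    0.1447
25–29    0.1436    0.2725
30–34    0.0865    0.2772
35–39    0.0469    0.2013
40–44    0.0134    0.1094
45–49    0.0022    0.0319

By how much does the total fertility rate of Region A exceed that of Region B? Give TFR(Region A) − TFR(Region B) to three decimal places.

Region A:
  Sum of ASFRs = 0.0548 + 0.1092 + 0.1436 + 0.0865 + 0.0469 + 0.0134 + 0.0022 = 0.4566
  TFR = 5 × 0.4566 = 2.283
Region B:
  Sum of ASFRs = 0.0494 + 0.1447 + 0.2725 + 0.2772 + 0.2013 + 0.1094 + 0.0319 = 1.0864
  TFR = 5 × 1.0864 = 5.432
Difference = 2.283 − 5.432 = -3.149

-3.149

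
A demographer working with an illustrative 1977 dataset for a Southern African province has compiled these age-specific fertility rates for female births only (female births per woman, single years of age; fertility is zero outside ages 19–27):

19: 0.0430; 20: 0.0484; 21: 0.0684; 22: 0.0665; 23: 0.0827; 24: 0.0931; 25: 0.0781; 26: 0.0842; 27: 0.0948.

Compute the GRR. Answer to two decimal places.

0.66

Sum of female ASFRs = 0.0430 + 0.0484 + 0.0684 + 0.0665 + 0.0827 + 0.0931 + 0.0781 + 0.0842 + 0.0948 = 0.6592
GRR = 0.6592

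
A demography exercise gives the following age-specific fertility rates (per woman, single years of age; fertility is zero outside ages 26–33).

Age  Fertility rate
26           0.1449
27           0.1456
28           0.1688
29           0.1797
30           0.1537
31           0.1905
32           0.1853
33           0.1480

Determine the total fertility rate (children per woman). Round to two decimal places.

1.32

Sum of ASFRs = 0.1449 + 0.1456 + 0.1688 + 0.1797 + 0.1537 + 0.1905 + 0.1853 + 0.1480 = 1.3165
TFR = 1.3165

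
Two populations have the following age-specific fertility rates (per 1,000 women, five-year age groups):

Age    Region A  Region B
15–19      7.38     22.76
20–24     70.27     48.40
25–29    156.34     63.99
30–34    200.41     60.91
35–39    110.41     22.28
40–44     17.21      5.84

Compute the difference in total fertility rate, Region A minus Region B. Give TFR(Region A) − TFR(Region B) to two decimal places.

Region A:
  Sum of ASFRs = 7.38 + 70.27 + 156.34 + 200.41 + 110.41 + 17.21 = 562.02
  TFR = 5 × 562.02 / 1000 = 2.8101
Region B:
  Sum of ASFRs = 22.76 + 48.40 + 63.99 + 60.91 + 22.28 + 5.84 = 224.18
  TFR = 5 × 224.18 / 1000 = 1.1209
Difference = 2.8101 − 1.1209 = 1.6892

1.69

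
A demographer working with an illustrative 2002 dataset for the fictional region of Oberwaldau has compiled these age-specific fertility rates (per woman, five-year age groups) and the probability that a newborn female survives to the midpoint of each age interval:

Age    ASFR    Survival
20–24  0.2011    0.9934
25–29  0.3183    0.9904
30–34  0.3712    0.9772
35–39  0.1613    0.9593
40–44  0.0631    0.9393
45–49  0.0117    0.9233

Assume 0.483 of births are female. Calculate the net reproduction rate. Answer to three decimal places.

Proportion female at birth = 0.483.
Survival-weighted fertility by age (5·fₓ·Sₓ):
  20–24: 5 × 0.2011 × 0.9934 = 0.99886
  25–29: 5 × 0.3183 × 0.9904 = 1.57622
  30–34: 5 × 0.3712 × 0.9772 = 1.81368
  35–39: 5 × 0.1613 × 0.9593 = 0.77368
  40–44: 5 × 0.0631 × 0.9393 = 0.29635
  45–49: 5 × 0.0117 × 0.9233 = 0.05401
Sum = 5.51280
NRR = 0.483 × 5.51280 = 2.66268

2.663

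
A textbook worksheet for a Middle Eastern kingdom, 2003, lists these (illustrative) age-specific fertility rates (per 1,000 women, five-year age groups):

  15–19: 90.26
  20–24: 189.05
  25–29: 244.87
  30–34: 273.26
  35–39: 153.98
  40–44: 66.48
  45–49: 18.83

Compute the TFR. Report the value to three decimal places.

5.184

Sum of ASFRs = 90.26 + 189.05 + 244.87 + 273.26 + 153.98 + 66.48 + 18.83 = 1036.73
TFR = 5 × 1036.73 / 1000 = 5.18365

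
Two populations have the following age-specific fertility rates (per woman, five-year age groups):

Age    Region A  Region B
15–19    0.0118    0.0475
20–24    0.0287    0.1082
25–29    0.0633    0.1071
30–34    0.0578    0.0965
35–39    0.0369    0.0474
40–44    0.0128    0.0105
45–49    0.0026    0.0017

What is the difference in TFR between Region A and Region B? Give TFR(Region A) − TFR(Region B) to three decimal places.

Region A:
  Sum of ASFRs = 0.0118 + 0.0287 + 0.0633 + 0.0578 + 0.0369 + 0.0128 + 0.0026 = 0.2139
  TFR = 5 × 0.2139 = 1.0695
Region B:
  Sum of ASFRs = 0.0475 + 0.1082 + 0.1071 + 0.0965 + 0.0474 + 0.0105 + 0.0017 = 0.4189
  TFR = 5 × 0.4189 = 2.0945
Difference = 1.0695 − 2.0945 = -1.025

-1.025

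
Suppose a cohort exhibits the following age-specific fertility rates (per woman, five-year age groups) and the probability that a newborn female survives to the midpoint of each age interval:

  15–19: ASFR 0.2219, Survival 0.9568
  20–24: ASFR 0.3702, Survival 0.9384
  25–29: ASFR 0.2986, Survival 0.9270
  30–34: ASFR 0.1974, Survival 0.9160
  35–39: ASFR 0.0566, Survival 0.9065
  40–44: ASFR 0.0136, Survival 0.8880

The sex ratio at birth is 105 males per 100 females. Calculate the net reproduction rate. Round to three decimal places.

2.636

Proportion female at birth = 100 / (100 + 105) = 0.48780.
Weighting each age-specific rate by interval width and survival:
  15–19: 5 × 0.2219 × 0.9568 = 1.06157
  20–24: 5 × 0.3702 × 0.9384 = 1.73698
  25–29: 5 × 0.2986 × 0.9270 = 1.38401
  30–34: 5 × 0.1974 × 0.9160 = 0.90409
  35–39: 5 × 0.0566 × 0.9065 = 0.25654
  40–44: 5 × 0.0136 × 0.8880 = 0.06038
Sum = 5.40357
NRR = 0.48780 × 5.40357 = 2.63586
With NRR above 1 the population is above replacement fertility.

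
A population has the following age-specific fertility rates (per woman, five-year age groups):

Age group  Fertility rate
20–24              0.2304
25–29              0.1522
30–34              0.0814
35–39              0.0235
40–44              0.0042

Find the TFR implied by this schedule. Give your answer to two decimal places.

2.46

Sum of ASFRs = 0.2304 + 0.1522 + 0.0814 + 0.0235 + 0.0042 = 0.4917
TFR = 5 × 0.4917 = 2.4585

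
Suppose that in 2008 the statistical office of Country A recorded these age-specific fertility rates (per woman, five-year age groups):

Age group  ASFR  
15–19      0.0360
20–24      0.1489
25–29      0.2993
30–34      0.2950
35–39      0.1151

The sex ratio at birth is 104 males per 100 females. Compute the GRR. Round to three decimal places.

2.192

Proportion female at birth = 100 / (100 + 104) = 0.49020.
Sum of ASFRs = 0.0360 + 0.1489 + 0.2993 + 0.2950 + 0.1151 = 0.8943
TFR = 5 × 0.8943 = 4.4715
GRR = 0.49020 × 4.4715 = 2.19193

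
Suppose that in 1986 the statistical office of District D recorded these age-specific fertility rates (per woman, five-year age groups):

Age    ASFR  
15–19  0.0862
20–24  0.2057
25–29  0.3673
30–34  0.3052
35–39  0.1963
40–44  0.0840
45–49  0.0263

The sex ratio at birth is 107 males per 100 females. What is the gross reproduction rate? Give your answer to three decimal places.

Proportion female at birth = 100 / (100 + 107) = 0.48309.
Sum of ASFRs = 0.0862 + 0.2057 + 0.3673 + 0.3052 + 0.1963 + 0.0840 + 0.0263 = 1.2710
TFR = 5 × 1.2710 = 6.355
GRR = 0.48309 × 6.355 = 3.07004

3.070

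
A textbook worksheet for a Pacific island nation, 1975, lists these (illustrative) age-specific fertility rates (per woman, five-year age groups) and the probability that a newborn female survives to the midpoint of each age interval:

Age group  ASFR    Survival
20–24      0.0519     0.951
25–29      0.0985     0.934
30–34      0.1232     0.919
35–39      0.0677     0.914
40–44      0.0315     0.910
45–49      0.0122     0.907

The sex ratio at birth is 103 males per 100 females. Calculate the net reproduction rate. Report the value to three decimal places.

Proportion female at birth = 100 / (100 + 103) = 0.49261.
Weighting each age-specific rate by interval width and survival:
  20–24: 5 × 0.0519 × 0.951 = 0.24678
  25–29: 5 × 0.0985 × 0.934 = 0.46000
  30–34: 5 × 0.1232 × 0.919 = 0.56610
  35–39: 5 × 0.0677 × 0.914 = 0.30939
  40–44: 5 × 0.0315 × 0.910 = 0.14333
  45–49: 5 × 0.0122 × 0.907 = 0.05533
Sum = 1.78093
NRR = 0.49261 × 1.78093 = 0.87730

0.877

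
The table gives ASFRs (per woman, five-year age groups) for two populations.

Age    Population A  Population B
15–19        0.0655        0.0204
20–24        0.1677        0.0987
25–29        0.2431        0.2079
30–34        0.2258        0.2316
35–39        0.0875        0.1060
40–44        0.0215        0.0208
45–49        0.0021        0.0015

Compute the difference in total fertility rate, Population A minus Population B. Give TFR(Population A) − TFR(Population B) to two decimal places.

Population A:
  Sum of ASFRs = 0.0655 + 0.1677 + 0.2431 + 0.2258 + 0.0875 + 0.0215 + 0.0021 = 0.8132
  TFR = 5 × 0.8132 = 4.066
Population B:
  Sum of ASFRs = 0.0204 + 0.0987 + 0.2079 + 0.2316 + 0.1060 + 0.0208 + 0.0015 = 0.6869
  TFR = 5 × 0.6869 = 3.4345
Difference = 4.066 − 3.4345 = 0.6315

0.63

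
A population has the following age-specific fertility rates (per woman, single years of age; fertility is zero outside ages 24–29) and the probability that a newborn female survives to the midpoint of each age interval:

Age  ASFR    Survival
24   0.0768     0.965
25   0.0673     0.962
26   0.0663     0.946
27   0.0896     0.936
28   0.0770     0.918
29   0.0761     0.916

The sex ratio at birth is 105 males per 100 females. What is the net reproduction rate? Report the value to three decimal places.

Proportion female at birth = 100 / (100 + 105) = 0.48780.
Per-age-group product (1 × ASFR × survival probability):
  24: 1 × 0.0768 × 0.965 = 0.07411
  25: 1 × 0.0673 × 0.962 = 0.06474
  26: 1 × 0.0663 × 0.946 = 0.06272
  27: 1 × 0.0896 × 0.936 = 0.08387
  28: 1 × 0.0770 × 0.918 = 0.07069
  29: 1 × 0.0761 × 0.916 = 0.06971
Sum = 0.42584
NRR = 0.48780 × 0.42584 = 0.20772

0.208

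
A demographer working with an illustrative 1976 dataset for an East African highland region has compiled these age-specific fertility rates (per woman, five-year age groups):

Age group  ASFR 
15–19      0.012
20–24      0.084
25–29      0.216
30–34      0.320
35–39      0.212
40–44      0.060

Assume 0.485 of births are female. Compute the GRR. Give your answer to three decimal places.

2.192

Proportion female at birth = 0.485.
Sum of ASFRs = 0.012 + 0.084 + 0.216 + 0.320 + 0.212 + 0.060 = 0.904
TFR = 5 × 0.904 = 4.52
GRR = 0.485 × 4.52 = 2.19220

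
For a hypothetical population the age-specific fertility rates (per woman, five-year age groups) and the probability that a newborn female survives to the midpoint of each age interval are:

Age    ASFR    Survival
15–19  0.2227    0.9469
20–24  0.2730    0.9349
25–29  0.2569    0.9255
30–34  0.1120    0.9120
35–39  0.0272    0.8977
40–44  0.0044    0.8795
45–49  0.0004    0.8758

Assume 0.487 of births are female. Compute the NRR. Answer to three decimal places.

2.032

Proportion female at birth = 0.487.
Weighting each age-specific rate by interval width and survival:
  15–19: 5 × 0.2227 × 0.9469 = 1.05437
  20–24: 5 × 0.2730 × 0.9349 = 1.27614
  25–29: 5 × 0.2569 × 0.9255 = 1.18880
  30–34: 5 × 0.1120 × 0.9120 = 0.51072
  35–39: 5 × 0.0272 × 0.8977 = 0.12209
  40–44: 5 × 0.0044 × 0.8795 = 0.01935
  45–49: 5 × 0.0004 × 0.8758 = 0.00175
Sum = 4.17322
NRR = 0.487 × 4.17322 = 2.03236
NRR > 1, so each generation more than replaces itself.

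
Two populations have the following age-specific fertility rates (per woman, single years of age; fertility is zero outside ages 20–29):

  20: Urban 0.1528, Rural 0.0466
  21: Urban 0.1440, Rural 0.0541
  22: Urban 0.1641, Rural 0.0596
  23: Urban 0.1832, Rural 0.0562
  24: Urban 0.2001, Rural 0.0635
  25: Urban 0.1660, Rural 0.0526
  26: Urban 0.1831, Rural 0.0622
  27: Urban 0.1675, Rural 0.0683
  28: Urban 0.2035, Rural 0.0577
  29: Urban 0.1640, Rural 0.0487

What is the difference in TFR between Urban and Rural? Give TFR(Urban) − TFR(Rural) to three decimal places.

1.159

Urban:
  Sum of ASFRs = 0.1528 + 0.1440 + 0.1641 + 0.1832 + 0.2001 + 0.1660 + 0.1831 + 0.1675 + 0.2035 + 0.1640 = 1.7283
  TFR = 1.7283
Rural:
  Sum of ASFRs = 0.0466 + 0.0541 + 0.0596 + 0.0562 + 0.0635 + 0.0526 + 0.0622 + 0.0683 + 0.0577 + 0.0487 = 0.5695
  TFR = 0.5695
Difference = 1.7283 − 0.5695 = 1.1588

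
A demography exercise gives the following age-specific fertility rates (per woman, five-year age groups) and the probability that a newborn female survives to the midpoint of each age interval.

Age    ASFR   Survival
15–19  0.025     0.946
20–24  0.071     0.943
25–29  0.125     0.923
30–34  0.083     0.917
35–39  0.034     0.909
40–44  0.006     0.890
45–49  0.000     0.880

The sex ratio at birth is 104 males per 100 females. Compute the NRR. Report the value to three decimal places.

Proportion female at birth = 100 / (100 + 104) = 0.49020.
Survival-weighted fertility by age (5·fₓ·Sₓ):
  15–19: 5 × 0.025 × 0.946 = 0.11825
  20–24: 5 × 0.071 × 0.943 = 0.33477
  25–29: 5 × 0.125 × 0.923 = 0.57688
  30–34: 5 × 0.083 × 0.917 = 0.38056
  35–39: 5 × 0.034 × 0.909 = 0.15453
  40–44: 5 × 0.006 × 0.890 = 0.02670
  45–49: 5 × 0.000 × 0.880 = 0.00000
Sum = 1.59169
NRR = 0.49020 × 1.59169 = 0.78025
An NRR under 1 implies long-run decline under these rates.

0.780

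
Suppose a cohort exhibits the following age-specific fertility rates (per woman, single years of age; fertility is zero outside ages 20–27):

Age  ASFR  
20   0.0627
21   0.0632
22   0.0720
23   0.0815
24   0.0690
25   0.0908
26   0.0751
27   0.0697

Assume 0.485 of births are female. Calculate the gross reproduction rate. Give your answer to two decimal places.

0.28

Proportion female at birth = 0.485.
Sum of ASFRs = 0.0627 + 0.0632 + 0.0720 + 0.0815 + 0.0690 + 0.0908 + 0.0751 + 0.0697 = 0.5840
TFR = 0.584
GRR = 0.485 × 0.584 = 0.28324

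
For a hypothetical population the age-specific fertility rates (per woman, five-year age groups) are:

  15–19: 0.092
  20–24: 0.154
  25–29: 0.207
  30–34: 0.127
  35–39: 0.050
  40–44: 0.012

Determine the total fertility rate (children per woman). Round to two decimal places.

3.21

Sum of ASFRs = 0.092 + 0.154 + 0.207 + 0.127 + 0.050 + 0.012 = 0.642
TFR = 5 × 0.642 = 3.21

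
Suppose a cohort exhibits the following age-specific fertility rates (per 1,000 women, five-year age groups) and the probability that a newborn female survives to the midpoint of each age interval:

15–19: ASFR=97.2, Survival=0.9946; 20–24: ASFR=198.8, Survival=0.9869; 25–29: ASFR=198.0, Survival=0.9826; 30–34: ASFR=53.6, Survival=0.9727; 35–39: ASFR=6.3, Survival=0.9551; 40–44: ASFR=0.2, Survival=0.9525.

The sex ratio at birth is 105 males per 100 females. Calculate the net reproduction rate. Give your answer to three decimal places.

Proportion female at birth = 100 / (100 + 105) = 0.48780.
Each age group contributes 5 × ASFR × survival:
  15–19: 5 × 97.2/1000 × 0.9946 = 0.48338
  20–24: 5 × 198.8/1000 × 0.9869 = 0.98098
  25–29: 5 × 198.0/1000 × 0.9826 = 0.97277
  30–34: 5 × 53.6/1000 × 0.9727 = 0.26068
  35–39: 5 × 6.3/1000 × 0.9551 = 0.03009
  40–44: 5 × 0.2/1000 × 0.9525 = 0.00095
Sum = 2.72885
NRR = 0.48780 × 2.72885 = 1.33113

1.331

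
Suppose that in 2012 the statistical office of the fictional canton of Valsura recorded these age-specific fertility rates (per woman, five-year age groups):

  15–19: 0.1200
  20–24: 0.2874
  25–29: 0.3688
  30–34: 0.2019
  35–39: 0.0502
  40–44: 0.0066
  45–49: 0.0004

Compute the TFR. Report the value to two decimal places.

5.18

Sum of ASFRs = 0.1200 + 0.2874 + 0.3688 + 0.2019 + 0.0502 + 0.0066 + 0.0004 = 1.0353
TFR = 5 × 1.0353 = 5.1765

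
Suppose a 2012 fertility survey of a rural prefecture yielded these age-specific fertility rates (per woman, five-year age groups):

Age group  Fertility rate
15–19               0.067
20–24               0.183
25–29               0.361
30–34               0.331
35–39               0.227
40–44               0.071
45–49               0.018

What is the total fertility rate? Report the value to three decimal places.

6.290

Sum of ASFRs = 0.067 + 0.183 + 0.361 + 0.331 + 0.227 + 0.071 + 0.018 = 1.258
TFR = 5 × 1.258 = 6.29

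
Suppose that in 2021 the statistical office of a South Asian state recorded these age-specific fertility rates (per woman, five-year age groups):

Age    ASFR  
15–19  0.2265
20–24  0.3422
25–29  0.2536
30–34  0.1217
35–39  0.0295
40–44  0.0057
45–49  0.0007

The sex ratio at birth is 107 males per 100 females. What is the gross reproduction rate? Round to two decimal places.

2.37

Proportion female at birth = 100 / (100 + 107) = 0.48309.
Sum of ASFRs = 0.2265 + 0.3422 + 0.2536 + 0.1217 + 0.0295 + 0.0057 + 0.0007 = 0.9799
TFR = 5 × 0.9799 = 4.8995
GRR = 0.48309 × 4.8995 = 2.36690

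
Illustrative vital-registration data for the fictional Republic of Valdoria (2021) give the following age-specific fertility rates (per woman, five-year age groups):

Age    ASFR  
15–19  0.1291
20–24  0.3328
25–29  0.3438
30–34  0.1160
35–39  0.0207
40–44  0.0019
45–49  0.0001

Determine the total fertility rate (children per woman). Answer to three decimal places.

4.722

Sum of ASFRs = 0.1291 + 0.3328 + 0.3438 + 0.1160 + 0.0207 + 0.0019 + 0.0001 = 0.9444
TFR = 5 × 0.9444 = 4.722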